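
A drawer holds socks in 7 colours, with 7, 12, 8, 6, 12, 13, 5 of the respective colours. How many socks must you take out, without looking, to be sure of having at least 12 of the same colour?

In the worst case you take as many as possible of each colour without reaching 12: 7 + 11 + 8 + 6 + 11 + 11 + 5 = 59.
The next one must give 12 of some colour, so 59 + 1 = 60.

60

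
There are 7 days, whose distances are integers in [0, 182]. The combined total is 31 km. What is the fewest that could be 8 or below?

4

Let j be the number exceeding 8. Then the total is ≥ 9·j + 0·(7 − j) = 0 + 9j.
So 9j ≤ 31 and j ≤ 3; hence at least 7 − 3 = 4 are ≤ 8.
Exactly 4 works: 4 values at 0 and 3 at 9 total 27; raise one of the low values by 4 (still ≤ 8) to hit 31.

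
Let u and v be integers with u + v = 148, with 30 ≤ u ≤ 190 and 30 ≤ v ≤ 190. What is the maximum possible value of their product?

5476

With u + v fixed, uv peaks when the two are closest together.
Taking u = 74 and v = 74 (both in [30, 190]) gives uv = 5476.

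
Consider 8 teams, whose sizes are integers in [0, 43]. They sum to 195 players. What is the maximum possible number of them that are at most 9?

Suppose k of them are at most 9. Those contribute at most 9 each and the rest at most 43 each.
So the total is at most 9k + 43(8 − k) = 344 − 34k. This must still be ≥ 195, so k ≤ 4.
k = 4 is achieved by 4 values at 9 and 4 at 43, total 208; lower one of the 43's by 13 (still > 9) to reach 195.

4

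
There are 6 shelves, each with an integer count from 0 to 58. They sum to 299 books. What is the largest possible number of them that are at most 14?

Each value at 14 or below falls at least 58 − 14 = 44 short of the ceiling 58.
The ceiling total is 6 × 58 = 348, and we need 299, so at most ⌊(348 − 299)/44⌋ = 1 can be that low.
k = 1 is achieved by 1 value at 14 and 5 at 58, total 304; lower one of the 58's by 5 (still > 14) to reach 299.

1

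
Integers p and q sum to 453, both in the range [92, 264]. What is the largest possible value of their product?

51302

For a fixed sum, the product pq is largest when p and q are as close as possible.
Taking p = 226 and q = 227 (both in [92, 264]) gives pq = 51302.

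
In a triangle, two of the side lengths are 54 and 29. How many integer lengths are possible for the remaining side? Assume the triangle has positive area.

The triangle inequality gives |54 − 29| < c < 54 + 29, i.e. 25 < c < 83.
So c can be any integer from 26 to 82: 57 values.

57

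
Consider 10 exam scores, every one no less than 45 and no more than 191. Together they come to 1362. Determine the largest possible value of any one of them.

191

Maximizing one value means minimizing the remaining 9.
The other 9 contribute at least 9 × 45 = 405, leaving at most 1362 − 405 = 957.
But each score is capped at 191, so the maximum is 191.
Achievable: one at 191 and the other 9 totalling 1171, which fits since 9 × 45 ≤ 1171 ≤ 9 × 191.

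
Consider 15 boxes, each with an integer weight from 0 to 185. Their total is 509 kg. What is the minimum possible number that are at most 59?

If only k of them are at most 59, the other 15 − k are at least 60, so the total is at least (15 − k)·60 + k·0.
This is ≤ 509, so (15 − k)·60 + 0k ≤ 509, which gives k ≥ 7.
Exactly 7 works: 7 values at 0 and 8 at 60 total 480; raise one of the low values by 29 (still ≤ 59) to hit 509.

7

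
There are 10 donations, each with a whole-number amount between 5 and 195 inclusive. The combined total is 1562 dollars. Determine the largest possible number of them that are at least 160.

9

If k of the values are ≥ 160, the total is ≥ 160k + 5(10 − k).
Setting 160k + 5(10 − k) ≤ 1562 gives 155k ≤ 1512, so k ≤ 9.
k = 9 is achieved by 9 values at 160 and 1 at 5, total 1445; add 117 to one value (staying below 160) to reach 1562.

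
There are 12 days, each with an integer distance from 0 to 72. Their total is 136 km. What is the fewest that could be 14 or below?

3

Let j be the number exceeding 14. Then the total is ≥ 15·j + 0·(12 − j) = 0 + 15j.
So 15j ≤ 136 and j ≤ 9; hence at least 12 − 9 = 3 are ≤ 14.
Exactly 3 works: 3 values at 0 and 9 at 15 total 135; raise one of the low values by 1 (still ≤ 14) to hit 136.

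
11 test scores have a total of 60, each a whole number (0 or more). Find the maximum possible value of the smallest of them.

The 11 values sum to 60, so their minimum is at most ⌊60/11⌋ = 5.
Equality holds with 6 values of 5 and 5 values of 6.

5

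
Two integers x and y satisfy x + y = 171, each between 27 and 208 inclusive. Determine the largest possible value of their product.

7310

With x + y fixed, xy peaks when the two are closest together.
Taking x = 85 and y = 86 (both in [27, 208]) gives xy = 7310.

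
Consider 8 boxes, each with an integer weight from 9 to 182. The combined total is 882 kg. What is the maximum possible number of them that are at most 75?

5

Suppose k of them are at most 75. Those contribute at most 75 each and the rest at most 182 each.
So the total is at most 75k + 182(8 − k) = 1456 − 107k. This must still be ≥ 882, so k ≤ 5.
k = 5 is achieved by 5 values at 75 and 3 at 182, total 921; lower one of the 182's by 39 (still > 75) to reach 882.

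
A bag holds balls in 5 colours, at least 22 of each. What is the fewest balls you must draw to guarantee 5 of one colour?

21

You could draw 4 of every colour without reaching 5 of any — 20 in all.
One more forces 5 of some colour, so 20 + 1 = 21.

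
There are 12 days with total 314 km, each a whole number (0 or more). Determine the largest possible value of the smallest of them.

The 12 values sum to 314, so their minimum is at most ⌊314/12⌋ = 26.
Achievable: 10 of them at 26 and 2 at 27 total 314.

26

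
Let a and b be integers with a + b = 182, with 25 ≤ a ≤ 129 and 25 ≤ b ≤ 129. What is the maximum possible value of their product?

8281

ab = a(182 − a) is maximized when a is as near 182/2 as the bounds allow.
Taking a = 91 and b = 91 (both in [25, 129]) gives ab = 8281.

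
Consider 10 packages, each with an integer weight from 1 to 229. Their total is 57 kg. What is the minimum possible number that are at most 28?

If only k of them are at most 28, the other 10 − k are at least 29, so the total is at least (10 − k)·29 + k·1.
This is ≤ 57, so (10 − k)·29 + 1k ≤ 57, which gives k ≥ 9.
Exactly 9 works: 9 values at 1 and 1 at 29 total 38; raise one of the low values by 19 (still ≤ 28) to hit 57.

9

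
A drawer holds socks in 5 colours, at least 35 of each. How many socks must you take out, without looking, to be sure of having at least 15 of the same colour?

In the worst case you draw 14 of each of the 5 colours: 5 × 14 = 70.
One more forces 15 of some colour, so 70 + 1 = 71.

71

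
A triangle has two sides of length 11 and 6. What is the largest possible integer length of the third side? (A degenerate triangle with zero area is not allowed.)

16

The third side must be less than 11 + 6 = 17.
The largest integer below 17 is 16.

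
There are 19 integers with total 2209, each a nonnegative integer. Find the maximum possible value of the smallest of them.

116

The 19 values sum to 2209, so their minimum is at most ⌊2209/19⌋ = 116.
Equality holds with 14 values of 116 and 5 values of 117.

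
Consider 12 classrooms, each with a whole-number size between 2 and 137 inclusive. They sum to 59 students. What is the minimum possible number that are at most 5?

4

Let j be the number exceeding 5. Then the total is ≥ 6·j + 2·(12 − j) = 24 + 4j.
So 4j ≤ 35 and j ≤ 8; hence at least 12 − 8 = 4 are ≤ 5.
Exactly 4 works: 4 values at 2 and 8 at 6 total 56; raise one of the low values by 3 (still ≤ 5) to hit 59.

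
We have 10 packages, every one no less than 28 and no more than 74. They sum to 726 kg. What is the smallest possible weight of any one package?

60

To make one package as small as possible, make the other 9 as large as possible.
The other 9 contribute at most 9 × 74 = 666, leaving at least 726 − 666 = 60.
Since 60 ≥ 28, this is achievable: one at 60 and 9 at 74.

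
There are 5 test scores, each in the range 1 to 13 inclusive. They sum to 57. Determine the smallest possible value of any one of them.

5

To make one score as small as possible, make the other 4 as large as possible.
The other 4 contribute at most 4 × 13 = 52, leaving at least 57 − 52 = 5.
Since 5 ≥ 1, this is achievable: one at 5 and 4 at 13.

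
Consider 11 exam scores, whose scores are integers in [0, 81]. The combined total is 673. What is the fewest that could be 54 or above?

If only k of them are at least 54, the other 11 − k are at most 53, so the total is at most k·81 + (11 − k)·53.
This must reach 673, so k·81 + (11 − k)·53 ≥ 673, giving k ≥ 4.
Exactly 4 works: 4 values at 81 and 7 at 53 total 695; lower one of the high values by 22 (still ≥ 54) to hit 673.

4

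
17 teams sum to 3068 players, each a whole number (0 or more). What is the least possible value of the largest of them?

The 17 values sum to 3068, so their maximum is at least ⌈3068/17⌉ = 181.
Achievable: 8 of them at 181 and 9 at 180 total 3068.

181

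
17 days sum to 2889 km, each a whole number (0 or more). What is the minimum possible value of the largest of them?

The average is 2889/17 > 169, so not all 17 can be 169 or less; the largest is ≥ 170.
Achievable: 16 of them at 170 and 1 at 169 total 2889.

170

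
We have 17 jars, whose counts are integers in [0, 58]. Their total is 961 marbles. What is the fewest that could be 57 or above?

5

Each value short of 57 is at most 56, costing at least 58 − 56 = 2 against the maximum total of 986.
We can afford to lose at most 986 − 961 = 25, so at most ⌊25/2⌋ = 12 fall short, and at least 5 are ≥ 57.
Exactly 5 works: 5 values at 58 and 12 at 56 total 962; lower one of the high values by 1 (still ≥ 57) to hit 961.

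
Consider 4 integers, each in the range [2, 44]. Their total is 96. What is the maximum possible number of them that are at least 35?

With k values at 35 or above and the rest at least 2, the sum is at least 8 + 33k.
Since the sum is 96, we need 33k ≤ 88, i.e. k ≤ 2.
k = 2 is achieved by 2 values at 35 and 2 at 2, total 74; add 22 to one value (staying below 35) to reach 96.

2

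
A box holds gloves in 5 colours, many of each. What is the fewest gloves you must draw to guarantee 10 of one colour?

46

In the worst case you draw 9 of each of the 5 colours: 5 × 9 = 45.
One more forces 10 of some colour, so 45 + 1 = 46.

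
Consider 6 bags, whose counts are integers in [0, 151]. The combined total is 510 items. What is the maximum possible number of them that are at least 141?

3

If k of the values are ≥ 141, the total is ≥ 141k + 0(6 − k).
Setting 141k + 0(6 − k) ≤ 510 gives 141k ≤ 510, so k ≤ 3.
k = 3 is achieved by 3 values at 141 and 3 at 0, total 423; add 87 to one value (staying below 141) to reach 510.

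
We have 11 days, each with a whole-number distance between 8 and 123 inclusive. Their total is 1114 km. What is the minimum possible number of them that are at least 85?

Each value short of 85 is at most 84, costing at least 123 − 84 = 39 against the maximum total of 1353.
We can afford to lose at most 1353 − 1114 = 239, so at most ⌊239/39⌋ = 6 fall short, and at least 5 are ≥ 85.
Exactly 5 works: 5 values at 123 and 6 at 84 total 1119; lower one of the high values by 5 (still ≥ 85) to hit 1114.

5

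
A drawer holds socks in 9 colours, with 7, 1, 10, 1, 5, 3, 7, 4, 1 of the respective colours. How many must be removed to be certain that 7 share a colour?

34

In the worst case you take as many as possible of each colour without reaching 7: 6 + 1 + 6 + 1 + 5 + 3 + 6 + 4 + 1 = 33.
The next one must give 7 of some colour, so 33 + 1 = 34.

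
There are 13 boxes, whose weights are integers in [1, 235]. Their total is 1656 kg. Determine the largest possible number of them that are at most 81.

9

Suppose k of them are at most 81. Those contribute at most 81 each and the rest at most 235 each.
So the total is at most 81k + 235(13 − k) = 3055 − 154k. This must still be ≥ 1656, so k ≤ 9.
k = 9 is achieved by 9 values at 81 and 4 at 235, total 1669; lower one of the 235's by 13 (still > 81) to reach 1656.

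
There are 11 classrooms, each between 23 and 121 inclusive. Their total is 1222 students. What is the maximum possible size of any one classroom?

To make one classroom as large as possible, make the other 10 as small as possible.
The other 10 contribute at least 10 × 23 = 230, leaving at most 1222 − 230 = 992.
But each classroom is capped at 121, so the maximum is 121.
Achievable: one at 121 and the other 10 totalling 1101, which fits since 10 × 23 ≤ 1101 ≤ 10 × 121.

121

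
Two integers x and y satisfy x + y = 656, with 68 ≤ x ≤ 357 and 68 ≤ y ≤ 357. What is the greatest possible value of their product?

With x + y fixed, xy peaks when the two are closest together.
Taking x = 328 and y = 328 (both in [68, 357]) gives xy = 107584.

107584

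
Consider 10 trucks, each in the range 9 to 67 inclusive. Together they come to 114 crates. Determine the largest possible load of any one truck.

Maximizing one value means minimizing the remaining 9.
The other 9 contribute at least 9 × 9 = 81, leaving at most 114 − 81 = 33.
Since 33 ≤ 67, this is achievable: one at 33 and 9 at 9.

33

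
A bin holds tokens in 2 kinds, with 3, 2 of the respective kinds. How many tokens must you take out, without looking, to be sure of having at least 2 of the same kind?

3

In the worst case you take as many as possible of each kind without reaching 2: 1 + 1 = 2.
The next one must give 2 of some kind, so 2 + 1 = 3.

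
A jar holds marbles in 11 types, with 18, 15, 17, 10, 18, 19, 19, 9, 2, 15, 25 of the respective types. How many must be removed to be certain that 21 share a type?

163

In the worst case you take as many as possible of each type without reaching 21: 18 + 15 + 17 + 10 + 18 + 19 + 19 + 9 + 2 + 15 + 20 = 162.
The next one must give 21 of some type, so 162 + 1 = 163.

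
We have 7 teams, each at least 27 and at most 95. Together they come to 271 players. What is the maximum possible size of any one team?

95

To make one team as large as possible, make the other 6 as small as possible.
The other 6 contribute at least 6 × 27 = 162, leaving at most 271 − 162 = 109.
But each team is capped at 95, so the maximum is 95.
Achievable: one at 95 and the other 6 totalling 176, which fits since 6 × 27 ≤ 176 ≤ 6 × 95.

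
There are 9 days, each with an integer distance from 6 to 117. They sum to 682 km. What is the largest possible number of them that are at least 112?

5

Suppose k of them are at least 112. Those contribute at least 112 each and the other 9 − k at least 6 each.
So the total is at least 112k + 6(9 − k) = 54 + 106k. This must be ≤ 682, giving k ≤ 5.
k = 5 is achieved by 5 values at 112 and 4 at 6, total 584; add 98 to one value (staying below 112) to reach 682.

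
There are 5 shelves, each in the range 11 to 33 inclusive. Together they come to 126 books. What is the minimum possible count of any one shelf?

To make one shelf as small as possible, make the other 4 as large as possible.
The other 4 can take up 4 × 33 = 132 ≥ 126 − 11, so one shelf can sit at its floor of 11.
Achievable: one at 11 and the other 4 totalling 115, which fits since 4 × 11 ≤ 115 ≤ 4 × 33.

11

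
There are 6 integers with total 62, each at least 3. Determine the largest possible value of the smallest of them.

10

If every one of the 6 were at least 11, the total would be at least 6 × 11 = 66 > 62.
Equality holds with 4 values of 10 and 2 values of 11.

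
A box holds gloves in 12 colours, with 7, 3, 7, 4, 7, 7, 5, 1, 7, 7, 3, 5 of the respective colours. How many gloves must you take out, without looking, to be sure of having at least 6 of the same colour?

52

In the worst case you take as many as possible of each colour without reaching 6: 5 + 3 + 5 + 4 + 5 + 5 + 5 + 1 + 5 + 5 + 3 + 5 = 51.
The next one must give 6 of some colour, so 51 + 1 = 52.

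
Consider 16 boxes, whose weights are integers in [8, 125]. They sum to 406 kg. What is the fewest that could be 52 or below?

10

If only k of them are at most 52, the other 16 − k are at least 53, so the total is at least (16 − k)·53 + k·8.
This is ≤ 406, so (16 − k)·53 + 8k ≤ 406, which gives k ≥ 10.
Exactly 10 works: 10 values at 8 and 6 at 53 total 398; raise one of the low values by 8 (still ≤ 52) to hit 406.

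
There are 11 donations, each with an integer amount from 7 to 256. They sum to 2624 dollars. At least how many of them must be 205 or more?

8

If only k of them are at least 205, the other 11 − k are at most 204, so the total is at most k·256 + (11 − k)·204.
This must reach 2624, so k·256 + (11 − k)·204 ≥ 2624, giving k ≥ 8.
Exactly 8 works: 8 values at 256 and 3 at 204 total 2660; lower one of the high values by 36 (still ≥ 205) to hit 2624.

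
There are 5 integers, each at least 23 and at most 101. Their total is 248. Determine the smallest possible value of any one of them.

23

To make one integer as small as possible, make the other 4 as large as possible.
The other 4 can take up 4 × 101 = 404 ≥ 248 − 23, so one integer can sit at its floor of 23.
Achievable: one at 23 and the other 4 totalling 225, which fits since 4 × 23 ≤ 225 ≤ 4 × 101.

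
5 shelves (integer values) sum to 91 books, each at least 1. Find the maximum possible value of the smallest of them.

18

If every one of the 5 were at least 19, the total would be at least 5 × 19 = 95 > 91.
Achievable: 4 of them at 18 and 1 at 19 total 91.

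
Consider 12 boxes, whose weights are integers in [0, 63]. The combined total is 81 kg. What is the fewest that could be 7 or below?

Let j be the number exceeding 7. Then the total is ≥ 8·j + 0·(12 − j) = 0 + 8j.
So 8j ≤ 81 and j ≤ 10; hence at least 12 − 10 = 2 are ≤ 7.
Exactly 2 works: 2 values at 0 and 10 at 8 total 80; raise one of the low values by 1 (still ≤ 7) to hit 81.

2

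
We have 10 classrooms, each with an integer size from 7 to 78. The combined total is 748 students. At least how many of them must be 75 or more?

2

If only k of them are at least 75, the other 10 − k are at most 74, so the total is at most k·78 + (10 − k)·74.
This must reach 748, so k·78 + (10 − k)·74 ≥ 748, giving k ≥ 2.
Exactly 2 works: 2 values at 78 and 8 at 74 total 748.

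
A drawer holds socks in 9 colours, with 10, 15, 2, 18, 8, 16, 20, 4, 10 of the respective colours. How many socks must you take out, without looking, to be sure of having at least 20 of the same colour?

In the worst case you take as many as possible of each colour without reaching 20: 10 + 15 + 2 + 18 + 8 + 16 + 19 + 4 + 10 = 102.
The next one must give 20 of some colour, so 102 + 1 = 103.

103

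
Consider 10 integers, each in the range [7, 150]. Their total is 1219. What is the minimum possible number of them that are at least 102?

5

If only k of them are at least 102, the other 10 − k are at most 101, so the total is at most k·150 + (10 − k)·101.
This must reach 1219, so k·150 + (10 − k)·101 ≥ 1219, giving k ≥ 5.
Exactly 5 works: 5 values at 150 and 5 at 101 total 1255; lower one of the high values by 36 (still ≥ 102) to hit 1219.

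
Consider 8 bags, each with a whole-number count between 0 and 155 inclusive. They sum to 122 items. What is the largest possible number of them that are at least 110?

1

Suppose k of them are at least 110. Those contribute at least 110 each and the other 8 − k at least 0 each.
So the total is at least 110k + 0(8 − k) = 0 + 110k. This must be ≤ 122, giving k ≤ 1.
k = 1 is achieved by 1 value at 110 and 7 at 0, total 110; add 12 to one value (staying below 110) to reach 122.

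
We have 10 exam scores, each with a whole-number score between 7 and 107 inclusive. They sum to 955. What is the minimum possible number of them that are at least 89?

If only k of them are at least 89, the other 10 − k are at most 88, so the total is at most k·107 + (10 − k)·88.
This must reach 955, so k·107 + (10 − k)·88 ≥ 955, giving k ≥ 4.
Exactly 4 works: 4 values at 107 and 6 at 88 total 956; lower one of the high values by 1 (still ≥ 89) to hit 955.

4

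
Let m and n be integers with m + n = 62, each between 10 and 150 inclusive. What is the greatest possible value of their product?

mn = m(62 − m) is maximized when m is as near 62/2 as the bounds allow.
Taking m = 31 and n = 31 (both in [10, 150]) gives mn = 961.

961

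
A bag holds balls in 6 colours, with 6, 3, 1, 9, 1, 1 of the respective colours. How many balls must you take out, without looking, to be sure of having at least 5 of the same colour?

15

In the worst case you take as many as possible of each colour without reaching 5: 4 + 3 + 1 + 4 + 1 + 1 = 14.
The next one must give 5 of some colour, so 14 + 1 = 15.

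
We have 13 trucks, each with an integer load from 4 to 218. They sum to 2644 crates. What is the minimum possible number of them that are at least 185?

8

Suppose at most 13 − j of them reach 185; then j values are ≤ 184 and the rest ≤ 218.
The total is then ≤ 184·j + 218·(13 − j) = 2834 − 34j. For this to be ≥ 2644 we need j ≤ 5, so at least 13 − 5 = 8 must reach 185.
Exactly 8 works: 8 values at 218 and 5 at 184 total 2664; lower one of the high values by 20 (still ≥ 185) to hit 2644.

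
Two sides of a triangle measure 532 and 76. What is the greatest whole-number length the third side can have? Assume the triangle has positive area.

The third side must be less than 532 + 76 = 608.
The largest integer below 608 is 607.

607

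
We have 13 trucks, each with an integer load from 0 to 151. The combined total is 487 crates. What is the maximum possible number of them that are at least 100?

4

Suppose k of them are at least 100. Those contribute at least 100 each and the other 13 − k at least 0 each.
So the total is at least 100k + 0(13 − k) = 0 + 100k. This must be ≤ 487, giving k ≤ 4.
k = 4 is achieved by 4 values at 100 and 9 at 0, total 400; add 87 to one value (staying below 100) to reach 487.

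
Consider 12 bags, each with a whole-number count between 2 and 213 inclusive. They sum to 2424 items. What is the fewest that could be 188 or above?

If only k of them are at least 188, the other 12 − k are at most 187, so the total is at most k·213 + (12 − k)·187.
This must reach 2424, so k·213 + (12 − k)·187 ≥ 2424, giving k ≥ 7.
Exactly 7 works: 7 values at 213 and 5 at 187 total 2426; lower one of the high values by 2 (still ≥ 188) to hit 2424.

7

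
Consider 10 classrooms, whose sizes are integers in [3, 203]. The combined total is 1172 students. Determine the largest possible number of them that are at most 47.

5

Suppose k of them are at most 47. Those contribute at most 47 each and the rest at most 203 each.
So the total is at most 47k + 203(10 − k) = 2030 − 156k. This must still be ≥ 1172, so k ≤ 5.
k = 5 is achieved by 5 values at 47 and 5 at 203, total 1250; lower one of the 203's by 78 (still > 47) to reach 1172.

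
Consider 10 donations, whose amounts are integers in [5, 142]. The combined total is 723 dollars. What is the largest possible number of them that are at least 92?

Suppose k of them are at least 92. Those contribute at least 92 each and the other 10 − k at least 5 each.
So the total is at least 92k + 5(10 − k) = 50 + 87k. This must be ≤ 723, giving k ≤ 7.
k = 7 is achieved by 7 values at 92 and 3 at 5, total 659; add 64 to one value (staying below 92) to reach 723.

7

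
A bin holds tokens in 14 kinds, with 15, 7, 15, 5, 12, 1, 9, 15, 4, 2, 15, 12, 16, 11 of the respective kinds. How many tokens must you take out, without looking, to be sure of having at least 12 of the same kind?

In the worst case you take as many as possible of each kind without reaching 12: 11 + 7 + 11 + 5 + 11 + 1 + 9 + 11 + 4 + 2 + 11 + 11 + 11 + 11 = 116.
The next one must give 12 of some kind, so 116 + 1 = 117.

117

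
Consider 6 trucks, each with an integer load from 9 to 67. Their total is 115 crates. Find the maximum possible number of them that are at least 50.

1

If k of the values are ≥ 50, the total is ≥ 50k + 9(6 − k).
Setting 50k + 9(6 − k) ≤ 115 gives 41k ≤ 61, so k ≤ 1.
k = 1 is achieved by 1 value at 50 and 5 at 9, total 95; add 20 to one value (staying below 50) to reach 115.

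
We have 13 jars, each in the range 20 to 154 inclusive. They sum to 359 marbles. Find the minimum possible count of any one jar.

20

Minimizing one value means maximizing the remaining 12.
The other 12 can take up 12 × 154 = 1848 ≥ 359 − 20, so one jar can sit at its floor of 20.
Achievable: one at 20 and the other 12 totalling 339, which fits since 12 × 20 ≤ 339 ≤ 12 × 154.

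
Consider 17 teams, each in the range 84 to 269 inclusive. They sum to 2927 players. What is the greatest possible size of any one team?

269

Maximizing one value means minimizing the remaining 16.
The other 16 contribute at least 16 × 84 = 1344, leaving at most 2927 − 1344 = 1583.
But each team is capped at 269, so the maximum is 269.
Achievable: one at 269 and the other 16 totalling 2658, which fits since 16 × 84 ≤ 2658 ≤ 16 × 269.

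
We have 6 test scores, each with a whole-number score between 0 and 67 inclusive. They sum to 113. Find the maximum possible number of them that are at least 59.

1

If k of the values are ≥ 59, the total is ≥ 59k + 0(6 − k).
Setting 59k + 0(6 − k) ≤ 113 gives 59k ≤ 113, so k ≤ 1.
k = 1 is achieved by 1 value at 59 and 5 at 0, total 59; add 54 to one value (staying below 59) to reach 113.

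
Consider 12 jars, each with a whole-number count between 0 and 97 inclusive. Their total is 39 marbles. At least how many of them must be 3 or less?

3

Each value above 3 is at least 4, contributing at least 4 − 0 = 4 above the floor 0.
The sum exceeds the floor total 0 by 39, so at most ⌊39/4⌋ = 9 exceed 3, and at least 3 are ≤ 3.
Exactly 3 works: 3 values at 0 and 9 at 4 total 36; raise one of the low values by 3 (still ≤ 3) to hit 39.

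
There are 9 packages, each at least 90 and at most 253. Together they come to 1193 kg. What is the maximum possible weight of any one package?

253

Maximizing one value means minimizing the remaining 8.
The other 8 contribute at least 8 × 90 = 720, leaving at most 1193 − 720 = 473.
But each package is capped at 253, so the maximum is 253.
Achievable: one at 253 and the other 8 totalling 940, which fits since 8 × 90 ≤ 940 ≤ 8 × 253.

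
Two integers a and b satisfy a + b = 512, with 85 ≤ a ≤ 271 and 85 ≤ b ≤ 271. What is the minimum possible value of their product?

For a fixed sum, ab is smallest when a and b are as far apart as possible.
At the endpoint a = 241, b = 512 − 241 = 271, so ab = 241 × 271 = 65311.

65311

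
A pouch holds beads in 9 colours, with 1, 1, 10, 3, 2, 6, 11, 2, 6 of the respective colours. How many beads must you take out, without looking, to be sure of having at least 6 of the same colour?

In the worst case you take as many as possible of each colour without reaching 6: 1 + 1 + 5 + 3 + 2 + 5 + 5 + 2 + 5 = 29.
The next one must give 6 of some colour, so 29 + 1 = 30.

30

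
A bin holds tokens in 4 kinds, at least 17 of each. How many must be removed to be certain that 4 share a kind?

13

You could draw 3 of every kind without reaching 4 of any — 12 in all.
One more forces 4 of some kind, so 12 + 1 = 13.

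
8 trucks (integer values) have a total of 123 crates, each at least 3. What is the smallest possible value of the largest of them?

16

The average is 123/8 > 15, so not all 8 can be 15 or less; the largest is ≥ 16.
Equality holds with 3 values of 16 and 5 values of 15.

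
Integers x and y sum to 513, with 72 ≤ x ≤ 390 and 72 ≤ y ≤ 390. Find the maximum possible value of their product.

With x + y fixed, xy peaks when the two are closest together.
Taking x = 256 and y = 257 (both in [72, 390]) gives xy = 65792.

65792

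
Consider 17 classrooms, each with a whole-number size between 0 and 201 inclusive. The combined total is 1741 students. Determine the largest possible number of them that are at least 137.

Suppose k of them are at least 137. Those contribute at least 137 each and the other 17 − k at least 0 each.
So the total is at least 137k + 0(17 − k) = 0 + 137k. This must be ≤ 1741, giving k ≤ 12.
k = 12 is achieved by 12 values at 137 and 5 at 0, total 1644; add 97 to one value (staying below 137) to reach 1741.

12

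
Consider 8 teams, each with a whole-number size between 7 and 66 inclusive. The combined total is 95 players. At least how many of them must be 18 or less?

5

If only k of them are at most 18, the other 8 − k are at least 19, so the total is at least (8 − k)·19 + k·7.
This is ≤ 95, so (8 − k)·19 + 7k ≤ 95, which gives k ≥ 5.
Exactly 5 works: 5 values at 7 and 3 at 19 total 92; raise one of the low values by 3 (still ≤ 18) to hit 95.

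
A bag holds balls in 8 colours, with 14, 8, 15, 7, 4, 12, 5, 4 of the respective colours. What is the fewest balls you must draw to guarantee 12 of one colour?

62

In the worst case you take as many as possible of each colour without reaching 12: 11 + 8 + 11 + 7 + 4 + 11 + 5 + 4 = 61.
The next one must give 12 of some colour, so 61 + 1 = 62.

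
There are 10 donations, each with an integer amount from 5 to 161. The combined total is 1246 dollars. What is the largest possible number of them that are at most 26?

2

Each value at 26 or below falls at least 161 − 26 = 135 short of the ceiling 161.
The ceiling total is 10 × 161 = 1610, and we need 1246, so at most ⌊(1610 − 1246)/135⌋ = 2 can be that low.
k = 2 is achieved by 2 values at 26 and 8 at 161, total 1340; lower one of the 161's by 94 (still > 26) to reach 1246.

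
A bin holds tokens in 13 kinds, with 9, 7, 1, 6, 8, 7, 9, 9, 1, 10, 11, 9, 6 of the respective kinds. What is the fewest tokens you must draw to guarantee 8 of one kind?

78

In the worst case you take as many as possible of each kind without reaching 8: 7 + 7 + 1 + 6 + 7 + 7 + 7 + 7 + 1 + 7 + 7 + 7 + 6 = 77.
The next one must give 8 of some kind, so 77 + 1 = 78.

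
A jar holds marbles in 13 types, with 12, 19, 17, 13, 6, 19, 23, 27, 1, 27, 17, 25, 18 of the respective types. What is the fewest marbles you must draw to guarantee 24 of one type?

In the worst case you take as many as possible of each type without reaching 24: 12 + 19 + 17 + 13 + 6 + 19 + 23 + 23 + 1 + 23 + 17 + 23 + 18 = 214.
The next one must give 24 of some type, so 214 + 1 = 215.

215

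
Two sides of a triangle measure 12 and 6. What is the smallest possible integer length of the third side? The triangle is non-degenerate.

The third side must exceed |12 − 6| = 6.
The smallest integer above 6 is 7.

7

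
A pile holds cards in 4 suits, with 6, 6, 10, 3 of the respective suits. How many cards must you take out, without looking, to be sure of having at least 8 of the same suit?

23

In the worst case you take as many as possible of each suit without reaching 8: 6 + 6 + 7 + 3 = 22.
The next one must give 8 of some suit, so 22 + 1 = 23.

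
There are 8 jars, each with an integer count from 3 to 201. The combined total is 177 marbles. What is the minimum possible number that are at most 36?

If only k of them are at most 36, the other 8 − k are at least 37, so the total is at least (8 − k)·37 + k·3.
This is ≤ 177, so (8 − k)·37 + 3k ≤ 177, which gives k ≥ 4.
Exactly 4 works: 4 values at 3 and 4 at 37 total 160; raise one of the low values by 17 (still ≤ 36) to hit 177.

4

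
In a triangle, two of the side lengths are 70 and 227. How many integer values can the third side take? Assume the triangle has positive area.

139

The triangle inequality gives |70 − 227| < c < 70 + 227, i.e. 157 < c < 297.
So c can be any integer from 158 to 296: 139 values.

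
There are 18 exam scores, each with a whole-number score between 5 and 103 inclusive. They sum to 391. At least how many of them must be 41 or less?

Let j be the number exceeding 41. Then the total is ≥ 42·j + 5·(18 − j) = 90 + 37j.
So 37j ≤ 301 and j ≤ 8; hence at least 18 − 8 = 10 are ≤ 41.
Exactly 10 works: 10 values at 5 and 8 at 42 total 386; raise one of the low values by 5 (still ≤ 41) to hit 391.

10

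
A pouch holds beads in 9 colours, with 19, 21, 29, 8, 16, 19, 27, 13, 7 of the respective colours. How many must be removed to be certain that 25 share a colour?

152

In the worst case you take as many as possible of each colour without reaching 25: 19 + 21 + 24 + 8 + 16 + 19 + 24 + 13 + 7 = 151.
The next one must give 25 of some colour, so 151 + 1 = 152.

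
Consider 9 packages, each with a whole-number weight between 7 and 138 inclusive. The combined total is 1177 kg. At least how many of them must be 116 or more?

Suppose at most 9 − j of them reach 116; then j values are ≤ 115 and the rest ≤ 138.
The total is then ≤ 115·j + 138·(9 − j) = 1242 − 23j. For this to be ≥ 1177 we need j ≤ 2, so at least 9 − 2 = 7 must reach 116.
Exactly 7 works: 7 values at 138 and 2 at 115 total 1196; lower one of the high values by 19 (still ≥ 116) to hit 1177.

7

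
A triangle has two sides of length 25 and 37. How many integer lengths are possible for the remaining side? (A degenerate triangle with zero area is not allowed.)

49

The triangle inequality gives |25 − 37| < c < 25 + 37, i.e. 12 < c < 62.
So c can be any integer from 13 to 61: 49 values.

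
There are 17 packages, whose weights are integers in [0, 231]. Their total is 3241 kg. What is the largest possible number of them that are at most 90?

Suppose k of them are at most 90. Those contribute at most 90 each and the rest at most 231 each.
So the total is at most 90k + 231(17 − k) = 3927 − 141k. This must still be ≥ 3241, so k ≤ 4.
k = 4 is achieved by 4 values at 90 and 13 at 231, total 3363; lower one of the 231's by 122 (still > 90) to reach 3241.

4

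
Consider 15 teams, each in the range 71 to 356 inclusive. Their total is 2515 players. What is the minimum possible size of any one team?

To make one team as small as possible, make the other 14 as large as possible.
The other 14 can take up 14 × 356 = 4984 ≥ 2515 − 71, so one team can sit at its floor of 71.
Achievable: one at 71 and the other 14 totalling 2444, which fits since 14 × 71 ≤ 2444 ≤ 14 × 356.

71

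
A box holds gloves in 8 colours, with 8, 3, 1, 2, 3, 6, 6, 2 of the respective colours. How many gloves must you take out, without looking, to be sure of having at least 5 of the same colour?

24

In the worst case you take as many as possible of each colour without reaching 5: 4 + 3 + 1 + 2 + 3 + 4 + 4 + 2 = 23.
The next one must give 5 of some colour, so 23 + 1 = 24.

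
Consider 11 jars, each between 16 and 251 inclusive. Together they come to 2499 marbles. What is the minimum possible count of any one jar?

Minimizing one value means maximizing the remaining 10.
The other 10 can take up 10 × 251 = 2510 ≥ 2499 − 16, so one jar can sit at its floor of 16.
Achievable: one at 16 and the other 10 totalling 2483, which fits since 10 × 16 ≤ 2483 ≤ 10 × 251.

16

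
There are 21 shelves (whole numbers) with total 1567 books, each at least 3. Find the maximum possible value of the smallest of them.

74

If every one of the 21 were at least 75, the total would be at least 21 × 75 = 1575 > 1567.
Equality holds with 8 values of 74 and 13 values of 75.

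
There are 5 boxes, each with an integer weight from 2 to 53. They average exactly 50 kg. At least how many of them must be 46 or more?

4

The total is 5 × 50 = 250.
If only k of them are at least 46, the other 5 − k are at most 45, so the total is at most k·53 + (5 − k)·45.
This must reach 250, so k·53 + (5 − k)·45 ≥ 250, giving k ≥ 4.
Exactly 4 works: 4 values at 53 and 1 at 45 total 257; lower one of the high values by 7 (still ≥ 46) to hit 250.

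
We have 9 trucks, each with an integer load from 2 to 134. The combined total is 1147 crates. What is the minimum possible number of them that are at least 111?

7

Each value short of 111 is at most 110, costing at least 134 − 110 = 24 against the maximum total of 1206.
We can afford to lose at most 1206 − 1147 = 59, so at most ⌊59/24⌋ = 2 fall short, and at least 7 are ≥ 111.
Exactly 7 works: 7 values at 134 and 2 at 110 total 1158; lower one of the high values by 11 (still ≥ 111) to hit 1147.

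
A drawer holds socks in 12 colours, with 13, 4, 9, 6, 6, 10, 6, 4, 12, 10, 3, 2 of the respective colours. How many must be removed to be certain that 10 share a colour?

In the worst case you take as many as possible of each colour without reaching 10: 9 + 4 + 9 + 6 + 6 + 9 + 6 + 4 + 9 + 9 + 3 + 2 = 76.
The next one must give 10 of some colour, so 76 + 1 = 77.

77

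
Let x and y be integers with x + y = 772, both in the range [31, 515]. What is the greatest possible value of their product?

xy = x(772 − x) is maximized when x is as near 772/2 as the bounds allow.
Taking x = 386 and y = 386 (both in [31, 515]) gives xy = 148996.

148996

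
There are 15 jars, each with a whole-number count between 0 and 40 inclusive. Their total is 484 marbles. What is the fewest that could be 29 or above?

If only k of them are at least 29, the other 15 − k are at most 28, so the total is at most k·40 + (15 − k)·28.
This must reach 484, so k·40 + (15 − k)·28 ≥ 484, giving k ≥ 6.
Exactly 6 works: 6 values at 40 and 9 at 28 total 492; lower one of the high values by 8 (still ≥ 29) to hit 484.

6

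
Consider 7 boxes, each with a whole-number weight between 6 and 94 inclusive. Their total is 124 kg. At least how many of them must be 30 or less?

4

Each value above 30 is at least 31, contributing at least 31 − 6 = 25 above the floor 6.
The sum exceeds the floor total 42 by 82, so at most ⌊82/25⌋ = 3 exceed 30, and at least 4 are ≤ 30.
Exactly 4 works: 4 values at 6 and 3 at 31 total 117; raise one of the low values by 7 (still ≤ 30) to hit 124.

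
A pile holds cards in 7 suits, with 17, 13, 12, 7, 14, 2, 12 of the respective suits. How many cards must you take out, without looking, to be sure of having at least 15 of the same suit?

In the worst case you take as many as possible of each suit without reaching 15: 14 + 13 + 12 + 7 + 14 + 2 + 12 = 74.
The next one must give 15 of some suit, so 74 + 1 = 75.

75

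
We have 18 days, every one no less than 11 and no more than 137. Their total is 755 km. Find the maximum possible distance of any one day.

Maximizing one value means minimizing the remaining 17.
The other 17 contribute at least 17 × 11 = 187, leaving at most 755 − 187 = 568.
But each day is capped at 137, so the maximum is 137.
Achievable: one at 137 and the other 17 totalling 618, which fits since 17 × 11 ≤ 618 ≤ 17 × 137.

137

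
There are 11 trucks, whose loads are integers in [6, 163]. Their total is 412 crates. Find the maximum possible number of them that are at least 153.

2

Suppose k of them are at least 153. Those contribute at least 153 each and the other 11 − k at least 6 each.
So the total is at least 153k + 6(11 − k) = 66 + 147k. This must be ≤ 412, giving k ≤ 2.
k = 2 is achieved by 2 values at 153 and 9 at 6, total 360; add 52 to one value (staying below 153) to reach 412.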